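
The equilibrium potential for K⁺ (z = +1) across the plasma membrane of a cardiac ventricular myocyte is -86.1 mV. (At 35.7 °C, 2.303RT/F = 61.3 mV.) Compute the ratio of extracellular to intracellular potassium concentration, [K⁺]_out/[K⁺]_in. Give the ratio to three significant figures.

log₁₀([out]/[in]) = E·z/(61.3) = -86.1 × 1 / 61.3 = -1.4046
[out]/[in] = 10^(-1.4046) = 0.03939

0.0394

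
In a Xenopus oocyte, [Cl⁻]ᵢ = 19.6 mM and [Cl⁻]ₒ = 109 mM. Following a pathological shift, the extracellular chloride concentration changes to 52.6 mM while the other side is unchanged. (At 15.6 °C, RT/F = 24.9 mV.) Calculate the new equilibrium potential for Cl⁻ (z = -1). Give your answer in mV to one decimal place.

After the shift: [Cl⁻]_out = 52.6, [Cl⁻]_in = 19.6 mM.
E_new = (24.9/-1)·ln(52.6/19.6) = -24.90 · (0.9872) = -24.58 mV

-24.6 mV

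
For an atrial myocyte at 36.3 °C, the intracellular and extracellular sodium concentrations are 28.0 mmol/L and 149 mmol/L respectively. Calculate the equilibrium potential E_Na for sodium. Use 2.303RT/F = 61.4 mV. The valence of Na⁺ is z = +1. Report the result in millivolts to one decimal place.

44.6 mV

E = (61.4/z) · log₁₀([Na⁺]_out/[Na⁺]_in) with z = +1.
= (61.4/1) · log₁₀(149/28.0) = 61.40 · log₁₀(5.321)
= 61.40 · (0.7260) = 44.58 mV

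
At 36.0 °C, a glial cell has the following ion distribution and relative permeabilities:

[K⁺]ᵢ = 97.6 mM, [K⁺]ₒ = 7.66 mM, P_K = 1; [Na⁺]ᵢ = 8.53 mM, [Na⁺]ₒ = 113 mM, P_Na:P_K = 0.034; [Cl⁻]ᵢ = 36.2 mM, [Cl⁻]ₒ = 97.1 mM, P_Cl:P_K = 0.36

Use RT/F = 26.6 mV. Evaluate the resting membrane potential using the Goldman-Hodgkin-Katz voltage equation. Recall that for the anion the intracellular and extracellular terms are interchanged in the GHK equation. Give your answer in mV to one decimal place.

-44.9 mV

Vm = 26.6 · ln[(Σ P·[cation]ₒ + Σ P·[anion]ᵢ) / (Σ P·[cation]ᵢ + Σ P·[anion]ₒ)]
Numerator = 1×7.66 + 0.034×113 + 0.36×36.2 = 24.53
Denominator = 1×97.6 + 0.034×8.53 + 0.36×97.1 = 132.8
Vm = 26.6 · ln(0.18468) = 26.6 × (-1.6891) = -44.93 mV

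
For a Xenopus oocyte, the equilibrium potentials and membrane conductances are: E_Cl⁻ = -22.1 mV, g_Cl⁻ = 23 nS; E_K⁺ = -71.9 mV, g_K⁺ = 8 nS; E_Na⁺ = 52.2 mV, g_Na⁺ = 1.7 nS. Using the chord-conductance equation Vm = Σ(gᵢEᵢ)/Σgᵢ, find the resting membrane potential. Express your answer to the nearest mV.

-30 mV

Σ gᵢEᵢ = 23·(-22.1) + 8·(-71.9) + 1.7·(52.2) = -994.76
Σ gᵢ = 23 + 8 + 1.7 = 32.7
Vm = -994.76 / 32.7 = -30.42 mV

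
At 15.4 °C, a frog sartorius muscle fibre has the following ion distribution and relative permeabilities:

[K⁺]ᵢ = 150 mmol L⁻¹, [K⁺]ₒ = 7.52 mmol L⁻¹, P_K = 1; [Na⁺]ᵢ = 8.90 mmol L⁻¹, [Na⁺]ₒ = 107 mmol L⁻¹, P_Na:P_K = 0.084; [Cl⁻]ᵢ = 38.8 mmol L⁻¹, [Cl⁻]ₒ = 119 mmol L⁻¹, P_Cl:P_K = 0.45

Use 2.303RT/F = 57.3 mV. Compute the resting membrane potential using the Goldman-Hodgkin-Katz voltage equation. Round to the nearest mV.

Vm = 57.3 · log₁₀[(Σ P·[cation]ₒ + Σ P·[anion]ᵢ) / (Σ P·[cation]ᵢ + Σ P·[anion]ₒ)]
Numerator = 1×7.52 + 0.084×107 + 0.45×38.8 = 33.97
Denominator = 1×150 + 0.084×8.90 + 0.45×119 = 204.3
Vm = 57.3 · log₁₀(0.16627) = 57.3 × (-0.7792) = -44.65 mV

-45 mV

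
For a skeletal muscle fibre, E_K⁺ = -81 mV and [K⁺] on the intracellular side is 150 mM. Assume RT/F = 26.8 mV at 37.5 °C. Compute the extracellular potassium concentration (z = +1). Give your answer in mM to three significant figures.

Nernst: E = (26.8/1) · ln([out]/[in]), so ln([out]/[in]) = -81.0 × 1 / 26.8 = -3.0224.
[out]/[in] = e^(-3.0224) = 0.04868.
[out] = 0.04868 × 150 = 7.303 mM.

7.30 mM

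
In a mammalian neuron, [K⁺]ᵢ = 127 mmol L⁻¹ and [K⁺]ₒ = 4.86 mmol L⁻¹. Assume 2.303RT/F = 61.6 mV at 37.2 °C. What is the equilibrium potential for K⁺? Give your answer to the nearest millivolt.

-87 mV

E = (61.6/z) · log₁₀([K⁺]_out/[K⁺]_in) with z = +1.
= (61.6/1) · log₁₀(4.86/127) = 61.60 · log₁₀(0.03827)
= 61.60 · (-1.4172) = -87.30 mV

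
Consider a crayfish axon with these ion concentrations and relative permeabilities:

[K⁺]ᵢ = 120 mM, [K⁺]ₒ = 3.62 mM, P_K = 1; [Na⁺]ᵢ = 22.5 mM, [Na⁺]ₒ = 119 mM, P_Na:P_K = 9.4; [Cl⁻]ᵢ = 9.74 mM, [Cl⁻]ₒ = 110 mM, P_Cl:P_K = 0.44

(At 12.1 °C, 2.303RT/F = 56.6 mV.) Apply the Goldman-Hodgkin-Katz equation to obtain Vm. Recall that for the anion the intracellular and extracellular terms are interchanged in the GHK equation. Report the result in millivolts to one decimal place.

26.7 mV

Vm = 56.6 · log₁₀[(Σ P·[cation]ₒ + Σ P·[anion]ᵢ) / (Σ P·[cation]ᵢ + Σ P·[anion]ₒ)]
Numerator = 1×3.62 + 9.4×119 + 0.44×9.74 = 1127
Denominator = 1×120 + 9.4×22.5 + 0.44×110 = 379.9
Vm = 56.6 · log₁₀(2.9653) = 56.6 × (0.4721) = 26.72 mV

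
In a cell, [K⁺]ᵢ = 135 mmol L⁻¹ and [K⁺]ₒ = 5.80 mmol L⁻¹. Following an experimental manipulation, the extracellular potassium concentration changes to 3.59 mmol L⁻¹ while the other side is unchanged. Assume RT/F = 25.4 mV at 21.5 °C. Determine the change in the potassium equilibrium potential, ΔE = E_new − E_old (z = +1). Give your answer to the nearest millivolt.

E_old = (25.4/1)·ln(5.80/135) = -79.94 mV
E_new = (25.4/1)·ln(3.59/135) = -92.13 mV
ΔE = -92.13 − (-79.94) = -12.18 mV

-12 mV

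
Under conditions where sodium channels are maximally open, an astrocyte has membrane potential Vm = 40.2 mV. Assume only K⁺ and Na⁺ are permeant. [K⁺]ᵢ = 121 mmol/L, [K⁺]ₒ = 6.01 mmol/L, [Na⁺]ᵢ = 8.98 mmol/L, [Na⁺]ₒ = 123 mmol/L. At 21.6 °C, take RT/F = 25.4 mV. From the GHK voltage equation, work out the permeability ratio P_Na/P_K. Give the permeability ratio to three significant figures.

Let α = P_Na/P_K. GHK: Vm = 25.4·ln[(Kₒ + α·Naₒ)/(Kᵢ + α·Naᵢ)].
e^(Vm/25.4) = e^(40.2/25.4) = 4.868
So 4.868·(Kᵢ + α·Naᵢ) = Kₒ + α·Naₒ → α = (4.868·121.0 − 6.01) / (123.0 − 4.868·8.98)
α = (589 − 6.01) / (123.0 − 43.71) = 583/79.29 = 7.353

7.35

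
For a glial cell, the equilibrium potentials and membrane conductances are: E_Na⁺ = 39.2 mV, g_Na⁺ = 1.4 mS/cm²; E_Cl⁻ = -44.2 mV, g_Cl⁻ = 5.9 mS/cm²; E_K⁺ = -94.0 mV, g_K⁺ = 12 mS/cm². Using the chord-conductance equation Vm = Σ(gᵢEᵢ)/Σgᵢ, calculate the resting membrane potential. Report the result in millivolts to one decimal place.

Σ gᵢEᵢ = 1.4·(39.2) + 5.9·(-44.2) + 12·(-94.0) = -1333.90
Σ gᵢ = 1.4 + 5.9 + 12 = 19.3
Vm = -1333.90 / 19.3 = -69.11 mV

-69.1 mV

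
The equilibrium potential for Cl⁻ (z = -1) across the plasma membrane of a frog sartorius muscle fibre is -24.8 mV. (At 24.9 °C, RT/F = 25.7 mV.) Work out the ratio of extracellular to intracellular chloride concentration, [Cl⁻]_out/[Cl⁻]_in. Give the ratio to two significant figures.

2.6

ln([out]/[in]) = E·z/(25.7) = -24.8 × -1 / 25.7 = 0.9650
[out]/[in] = e^(0.9650) = 2.625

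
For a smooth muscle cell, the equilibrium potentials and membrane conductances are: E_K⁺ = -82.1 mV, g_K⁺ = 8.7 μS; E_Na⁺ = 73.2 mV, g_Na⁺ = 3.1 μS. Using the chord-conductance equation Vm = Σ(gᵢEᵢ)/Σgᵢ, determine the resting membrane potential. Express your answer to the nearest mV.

-41 mV

Σ gᵢEᵢ = 8.7·(-82.1) + 3.1·(73.2) = -487.35
Σ gᵢ = 8.7 + 3.1 = 11.8
Vm = -487.35 / 11.8 = -41.30 mV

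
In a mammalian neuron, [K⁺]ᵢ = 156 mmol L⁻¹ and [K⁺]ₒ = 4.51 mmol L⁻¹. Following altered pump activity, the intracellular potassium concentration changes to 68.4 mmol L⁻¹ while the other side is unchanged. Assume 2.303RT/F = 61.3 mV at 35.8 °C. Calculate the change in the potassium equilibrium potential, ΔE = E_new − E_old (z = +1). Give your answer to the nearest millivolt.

22 mV

E_old = (61.3/1)·log₁₀(4.51/156) = -94.34 mV
E_new = (61.3/1)·log₁₀(4.51/68.4) = -72.39 mV
ΔE = -72.39 − (-94.34) = 21.95 mV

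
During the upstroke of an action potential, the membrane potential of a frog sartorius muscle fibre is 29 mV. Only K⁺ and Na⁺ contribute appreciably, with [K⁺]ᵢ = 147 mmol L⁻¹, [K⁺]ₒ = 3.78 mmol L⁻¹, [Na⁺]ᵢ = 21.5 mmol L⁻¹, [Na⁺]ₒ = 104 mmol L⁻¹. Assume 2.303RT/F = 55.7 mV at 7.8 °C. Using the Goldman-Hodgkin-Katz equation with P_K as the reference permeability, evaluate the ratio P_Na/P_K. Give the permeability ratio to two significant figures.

15

Let α = P_Na/P_K. GHK: Vm = 55.7·log₁₀[(Kₒ + α·Naₒ)/(Kᵢ + α·Naᵢ)].
10^(Vm/55.7) = 10^(29.0/55.7) = 3.3162
So 3.3162·(Kᵢ + α·Naᵢ) = Kₒ + α·Naₒ → α = (3.3162·147.0 − 3.78) / (104.0 − 3.3162·21.5)
α = (487.5 − 3.78) / (104.0 − 71.3) = 483.7/32.7 = 14.79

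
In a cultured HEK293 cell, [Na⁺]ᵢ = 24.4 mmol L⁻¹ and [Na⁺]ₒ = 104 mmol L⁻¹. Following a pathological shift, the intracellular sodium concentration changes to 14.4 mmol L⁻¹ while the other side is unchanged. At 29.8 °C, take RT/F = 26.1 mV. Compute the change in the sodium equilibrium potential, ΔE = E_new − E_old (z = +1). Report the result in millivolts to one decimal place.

13.8 mV

E_old = (26.1/1)·ln(104/24.4) = 37.84 mV
E_new = (26.1/1)·ln(104/14.4) = 51.60 mV
ΔE = 51.60 − (37.84) = 13.76 mV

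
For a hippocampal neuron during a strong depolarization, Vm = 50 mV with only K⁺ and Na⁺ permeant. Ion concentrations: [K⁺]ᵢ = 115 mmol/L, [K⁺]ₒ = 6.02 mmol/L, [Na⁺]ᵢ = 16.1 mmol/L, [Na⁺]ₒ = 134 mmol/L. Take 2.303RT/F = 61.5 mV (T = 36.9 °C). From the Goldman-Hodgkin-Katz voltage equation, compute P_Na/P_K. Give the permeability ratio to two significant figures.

Let α = P_Na/P_K. GHK: Vm = 61.5·log₁₀[(Kₒ + α·Naₒ)/(Kᵢ + α·Naᵢ)].
10^(Vm/61.5) = 10^(50.0/61.5) = 6.5014
So 6.5014·(Kᵢ + α·Naᵢ) = Kₒ + α·Naₒ → α = (6.5014·115.0 − 6.02) / (134.0 − 6.5014·16.1)
α = (747.7 − 6.02) / (134.0 − 104.7) = 741.6/29.33 = 25.29

25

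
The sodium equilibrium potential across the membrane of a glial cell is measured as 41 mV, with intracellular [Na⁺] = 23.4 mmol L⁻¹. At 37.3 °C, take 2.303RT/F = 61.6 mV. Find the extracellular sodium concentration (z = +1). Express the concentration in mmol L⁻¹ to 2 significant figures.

110 mmol L⁻¹

Nernst: E = (61.6/1) · log₁₀([out]/[in]), so log₁₀([out]/[in]) = 41.0 × 1 / 61.6 = 0.6656.
[out]/[in] = 10^(0.6656) = 4.63.
[out] = 4.63 × 23.4 = 108.3 mmol L⁻¹.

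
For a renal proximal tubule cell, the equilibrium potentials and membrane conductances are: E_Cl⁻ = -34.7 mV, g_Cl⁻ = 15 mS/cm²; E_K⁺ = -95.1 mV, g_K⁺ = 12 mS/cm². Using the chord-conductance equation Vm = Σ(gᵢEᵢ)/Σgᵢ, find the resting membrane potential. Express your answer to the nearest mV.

-62 mV

Σ gᵢEᵢ = 15·(-34.7) + 12·(-95.1) = -1661.70
Σ gᵢ = 15 + 12 = 27
Vm = -1661.70 / 27 = -61.54 mV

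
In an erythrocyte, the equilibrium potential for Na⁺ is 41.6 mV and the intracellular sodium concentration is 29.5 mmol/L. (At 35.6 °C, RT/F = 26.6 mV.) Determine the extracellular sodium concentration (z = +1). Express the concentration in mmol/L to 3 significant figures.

Nernst: E = (26.6/1) · ln([out]/[in]), so ln([out]/[in]) = 41.6 × 1 / 26.6 = 1.5639.
[out]/[in] = e^(1.5639) = 4.777.
[out] = 4.777 × 29.5 = 140.9 mmol/L.

141 mmol/L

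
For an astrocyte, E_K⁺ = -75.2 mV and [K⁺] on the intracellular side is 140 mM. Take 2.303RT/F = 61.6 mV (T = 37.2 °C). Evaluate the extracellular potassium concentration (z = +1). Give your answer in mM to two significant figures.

Nernst: E = (61.6/1) · log₁₀([out]/[in]), so log₁₀([out]/[in]) = -75.2 × 1 / 61.6 = -1.2208.
[out]/[in] = 10^(-1.2208) = 0.06015.
[out] = 0.06015 × 140 = 8.421 mM.

8.4 mM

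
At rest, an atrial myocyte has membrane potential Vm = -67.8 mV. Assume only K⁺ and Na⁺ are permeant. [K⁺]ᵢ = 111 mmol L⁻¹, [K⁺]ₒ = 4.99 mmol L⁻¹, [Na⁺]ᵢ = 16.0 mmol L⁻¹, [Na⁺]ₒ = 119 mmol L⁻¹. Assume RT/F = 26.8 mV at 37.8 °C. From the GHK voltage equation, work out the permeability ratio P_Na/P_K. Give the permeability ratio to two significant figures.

Let α = P_Na/P_K. GHK: Vm = 26.8·ln[(Kₒ + α·Naₒ)/(Kᵢ + α·Naᵢ)].
e^(Vm/26.8) = e^(-67.8/26.8) = 0.079671
So 0.079671·(Kᵢ + α·Naᵢ) = Kₒ + α·Naₒ → α = (0.079671·111.0 − 4.99) / (119.0 − 0.079671·16.0)
α = (8.843 − 4.99) / (119.0 − 1.275) = 3.853/117.7 = 0.03273

0.033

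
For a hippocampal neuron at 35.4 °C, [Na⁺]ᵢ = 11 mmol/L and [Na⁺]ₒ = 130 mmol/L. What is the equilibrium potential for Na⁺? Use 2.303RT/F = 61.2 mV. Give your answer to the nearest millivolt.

66 mV

E = (61.2/z) · log₁₀([Na⁺]_out/[Na⁺]_in) with z = +1.
= (61.2/1) · log₁₀(130/11) = 61.20 · log₁₀(11.82)
= 61.20 · (1.0726) = 65.64 mV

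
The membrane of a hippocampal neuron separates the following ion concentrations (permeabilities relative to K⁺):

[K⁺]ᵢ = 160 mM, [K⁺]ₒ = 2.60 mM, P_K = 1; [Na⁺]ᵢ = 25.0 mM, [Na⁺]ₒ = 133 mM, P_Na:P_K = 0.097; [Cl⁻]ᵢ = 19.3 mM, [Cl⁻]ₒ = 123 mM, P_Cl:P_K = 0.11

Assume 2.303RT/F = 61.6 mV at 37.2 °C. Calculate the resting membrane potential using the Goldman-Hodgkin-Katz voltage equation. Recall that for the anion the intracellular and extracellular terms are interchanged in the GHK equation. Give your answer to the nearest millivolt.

-62 mV

Vm = 61.6 · log₁₀[(Σ P·[cation]ₒ + Σ P·[anion]ᵢ) / (Σ P·[cation]ᵢ + Σ P·[anion]ₒ)]
Numerator = 1×2.60 + 0.097×133 + 0.11×19.3 = 17.62
Denominator = 1×160 + 0.097×25.0 + 0.11×123 = 176
Vm = 61.6 · log₁₀(0.10016) = 61.6 × (-0.9993) = -61.56 mV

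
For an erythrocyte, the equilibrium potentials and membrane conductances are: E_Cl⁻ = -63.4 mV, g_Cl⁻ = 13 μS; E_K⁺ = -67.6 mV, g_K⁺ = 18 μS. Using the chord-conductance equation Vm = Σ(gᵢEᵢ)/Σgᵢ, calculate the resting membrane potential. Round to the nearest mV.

-66 mV

Σ gᵢEᵢ = 13·(-63.4) + 18·(-67.6) = -2041.00
Σ gᵢ = 13 + 18 = 31
Vm = -2041.00 / 31 = -65.84 mV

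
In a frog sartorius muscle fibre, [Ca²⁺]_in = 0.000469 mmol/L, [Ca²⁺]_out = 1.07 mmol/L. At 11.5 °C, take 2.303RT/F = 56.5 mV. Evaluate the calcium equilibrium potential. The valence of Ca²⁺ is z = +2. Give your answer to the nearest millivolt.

95 mV

E = (56.5/z) · log₁₀([Ca²⁺]_out/[Ca²⁺]_in) with z = +2.
= (56.5/2) · log₁₀(1.07/0.000469) = 28.25 · log₁₀(2281)
= 28.25 · (3.3582) = 94.87 mV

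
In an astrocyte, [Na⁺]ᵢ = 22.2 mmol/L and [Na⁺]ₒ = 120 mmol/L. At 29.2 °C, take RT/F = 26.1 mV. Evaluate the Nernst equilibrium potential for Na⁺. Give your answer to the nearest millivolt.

E = (26.1/z) · ln([Na⁺]_out/[Na⁺]_in) with z = +1.
= (26.1/1) · ln(120/22.2) = 26.10 · ln(5.405)
= 26.10 · (1.6874) = 44.04 mV

44 mV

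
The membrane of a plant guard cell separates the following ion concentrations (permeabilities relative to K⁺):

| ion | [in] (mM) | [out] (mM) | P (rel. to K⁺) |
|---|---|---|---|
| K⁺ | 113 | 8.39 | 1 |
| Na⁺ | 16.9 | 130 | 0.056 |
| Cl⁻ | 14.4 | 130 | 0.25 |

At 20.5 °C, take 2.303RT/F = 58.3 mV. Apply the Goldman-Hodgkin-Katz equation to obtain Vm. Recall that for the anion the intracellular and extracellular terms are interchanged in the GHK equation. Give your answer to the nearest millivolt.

Vm = 58.3 · log₁₀[(Σ P·[cation]ₒ + Σ P·[anion]ᵢ) / (Σ P·[cation]ᵢ + Σ P·[anion]ₒ)]
Numerator = 1×8.39 + 0.056×130 + 0.25×14.4 = 19.27
Denominator = 1×113 + 0.056×16.9 + 0.25×130 = 146.4
Vm = 58.3 · log₁₀(0.13158) = 58.3 × (-0.8808) = -51.35 mV

-51 mV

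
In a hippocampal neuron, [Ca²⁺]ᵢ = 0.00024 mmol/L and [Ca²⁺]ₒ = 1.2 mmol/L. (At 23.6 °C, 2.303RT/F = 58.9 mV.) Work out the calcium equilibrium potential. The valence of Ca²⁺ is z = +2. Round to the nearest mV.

E = (58.9/z) · log₁₀([Ca²⁺]_out/[Ca²⁺]_in) with z = +2.
= (58.9/2) · log₁₀(1.2/0.00024) = 29.45 · log₁₀(5000)
= 29.45 · (3.6990) = 108.93 mV

109 mV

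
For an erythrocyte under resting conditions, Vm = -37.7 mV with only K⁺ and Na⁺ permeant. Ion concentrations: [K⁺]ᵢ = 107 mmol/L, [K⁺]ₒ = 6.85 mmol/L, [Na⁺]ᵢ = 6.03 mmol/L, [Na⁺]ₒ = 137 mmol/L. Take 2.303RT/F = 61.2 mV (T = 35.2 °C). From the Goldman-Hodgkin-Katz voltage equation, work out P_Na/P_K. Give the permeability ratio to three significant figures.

0.141

Let α = P_Na/P_K. GHK: Vm = 61.2·log₁₀[(Kₒ + α·Naₒ)/(Kᵢ + α·Naᵢ)].
10^(Vm/61.2) = 10^(-37.7/61.2) = 0.2421
So 0.2421·(Kᵢ + α·Naᵢ) = Kₒ + α·Naₒ → α = (0.2421·107.0 − 6.85) / (137.0 − 0.2421·6.03)
α = (25.9 − 6.85) / (137.0 − 1.46) = 19.05/135.5 = 0.1406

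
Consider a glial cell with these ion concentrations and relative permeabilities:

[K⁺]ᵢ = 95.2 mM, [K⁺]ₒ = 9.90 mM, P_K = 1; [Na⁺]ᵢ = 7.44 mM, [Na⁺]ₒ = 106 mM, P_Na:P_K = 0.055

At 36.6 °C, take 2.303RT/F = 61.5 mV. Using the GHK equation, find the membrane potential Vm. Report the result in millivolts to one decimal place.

-48.2 mV

Vm = 61.5 · log₁₀[(Σ P·[cation]ₒ + Σ P·[anion]ᵢ) / (Σ P·[cation]ᵢ + Σ P·[anion]ₒ)]
Numerator = 1×9.90 + 0.055×106 = 15.73
Denominator = 1×95.2 + 0.055×7.44 = 95.61
Vm = 61.5 · log₁₀(0.16452) = 61.5 × (-0.7838) = -48.20 mV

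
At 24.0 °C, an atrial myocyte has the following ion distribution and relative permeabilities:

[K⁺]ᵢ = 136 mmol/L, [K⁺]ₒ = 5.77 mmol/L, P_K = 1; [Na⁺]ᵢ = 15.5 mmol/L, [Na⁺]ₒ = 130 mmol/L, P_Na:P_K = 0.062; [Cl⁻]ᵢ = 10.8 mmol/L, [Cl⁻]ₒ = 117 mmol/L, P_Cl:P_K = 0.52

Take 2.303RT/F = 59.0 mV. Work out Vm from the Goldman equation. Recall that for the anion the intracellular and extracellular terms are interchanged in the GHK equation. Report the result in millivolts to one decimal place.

-59.4 mV

Vm = 59.0 · log₁₀[(Σ P·[cation]ₒ + Σ P·[anion]ᵢ) / (Σ P·[cation]ᵢ + Σ P·[anion]ₒ)]
Numerator = 1×5.77 + 0.062×130 + 0.52×10.8 = 19.45
Denominator = 1×136 + 0.062×15.5 + 0.52×117 = 197.8
Vm = 59.0 · log₁₀(0.098311) = 59.0 × (-1.0074) = -59.44 mV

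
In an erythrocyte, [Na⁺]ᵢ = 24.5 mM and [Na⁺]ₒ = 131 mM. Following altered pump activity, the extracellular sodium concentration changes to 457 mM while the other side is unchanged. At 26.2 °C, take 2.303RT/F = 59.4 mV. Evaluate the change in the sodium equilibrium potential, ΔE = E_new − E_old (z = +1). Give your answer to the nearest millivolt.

E_old = (59.4/1)·log₁₀(131/24.5) = 43.25 mV
E_new = (59.4/1)·log₁₀(457/24.5) = 75.48 mV
ΔE = 75.48 − (43.25) = 32.23 mV

32 mV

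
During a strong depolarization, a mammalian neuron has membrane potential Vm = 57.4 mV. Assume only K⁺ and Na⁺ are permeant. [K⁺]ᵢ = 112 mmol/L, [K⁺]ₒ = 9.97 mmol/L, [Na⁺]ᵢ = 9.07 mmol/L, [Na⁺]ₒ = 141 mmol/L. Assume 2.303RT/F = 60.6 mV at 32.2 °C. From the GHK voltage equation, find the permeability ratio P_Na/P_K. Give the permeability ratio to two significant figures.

16

Let α = P_Na/P_K. GHK: Vm = 60.6·log₁₀[(Kₒ + α·Naₒ)/(Kᵢ + α·Naᵢ)].
10^(Vm/60.6) = 10^(57.4/60.6) = 8.8551
So 8.8551·(Kᵢ + α·Naᵢ) = Kₒ + α·Naₒ → α = (8.8551·112.0 − 9.97) / (141.0 − 8.8551·9.07)
α = (991.8 − 9.97) / (141.0 − 80.32) = 981.8/60.68 = 16.18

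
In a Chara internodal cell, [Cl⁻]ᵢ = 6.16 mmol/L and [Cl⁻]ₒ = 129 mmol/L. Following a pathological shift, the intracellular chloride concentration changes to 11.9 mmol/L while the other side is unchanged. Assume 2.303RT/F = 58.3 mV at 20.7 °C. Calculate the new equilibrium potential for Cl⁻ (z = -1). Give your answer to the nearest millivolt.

After the shift: [Cl⁻]_out = 129, [Cl⁻]_in = 11.9 mmol/L.
E_new = (58.3/-1)·log₁₀(129/11.9) = -58.30 · (1.0350) = -60.34 mV

-60 mV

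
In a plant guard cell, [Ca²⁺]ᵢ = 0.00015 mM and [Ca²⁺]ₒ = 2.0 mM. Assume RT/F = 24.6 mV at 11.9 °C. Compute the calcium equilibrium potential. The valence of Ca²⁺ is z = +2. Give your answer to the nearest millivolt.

117 mV

E = (24.6/z) · ln([Ca²⁺]_out/[Ca²⁺]_in) with z = +2.
= (24.6/2) · ln(2.0/0.00015) = 12.30 · ln(1.333e+04)
= 12.30 · (9.4980) = 116.83 mV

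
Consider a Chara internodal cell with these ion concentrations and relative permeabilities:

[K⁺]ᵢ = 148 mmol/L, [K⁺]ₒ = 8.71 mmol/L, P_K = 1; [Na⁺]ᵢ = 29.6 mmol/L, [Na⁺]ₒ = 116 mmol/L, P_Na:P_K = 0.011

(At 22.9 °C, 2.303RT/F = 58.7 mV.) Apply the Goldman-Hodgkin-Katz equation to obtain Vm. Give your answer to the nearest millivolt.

-69 mV

Vm = 58.7 · log₁₀[(Σ P·[cation]ₒ + Σ P·[anion]ᵢ) / (Σ P·[cation]ᵢ + Σ P·[anion]ₒ)]
Numerator = 1×8.71 + 0.011×116 = 9.986
Denominator = 1×148 + 0.011×29.6 = 148.3
Vm = 58.7 · log₁₀(0.067325) = 58.7 × (-1.1718) = -68.79 mV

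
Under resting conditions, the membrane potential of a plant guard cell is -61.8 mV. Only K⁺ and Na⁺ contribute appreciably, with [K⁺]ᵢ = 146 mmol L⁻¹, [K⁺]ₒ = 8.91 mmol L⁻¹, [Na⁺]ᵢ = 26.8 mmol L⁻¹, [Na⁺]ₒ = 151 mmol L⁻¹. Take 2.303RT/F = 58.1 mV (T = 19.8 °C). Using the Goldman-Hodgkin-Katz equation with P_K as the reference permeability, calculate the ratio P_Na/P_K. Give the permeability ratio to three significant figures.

0.0249

Let α = P_Na/P_K. GHK: Vm = 58.1·log₁₀[(Kₒ + α·Naₒ)/(Kᵢ + α·Naᵢ)].
10^(Vm/58.1) = 10^(-61.8/58.1) = 0.086361
So 0.086361·(Kᵢ + α·Naᵢ) = Kₒ + α·Naₒ → α = (0.086361·146.0 − 8.91) / (151.0 − 0.086361·26.8)
α = (12.61 − 8.91) / (151.0 − 2.314) = 3.699/148.7 = 0.02488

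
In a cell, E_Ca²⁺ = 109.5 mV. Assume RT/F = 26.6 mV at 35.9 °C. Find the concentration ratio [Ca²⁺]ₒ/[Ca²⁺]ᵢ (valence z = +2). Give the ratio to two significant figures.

3800

ln([out]/[in]) = E·z/(26.6) = 109.5 × 2 / 26.6 = 8.2331
[out]/[in] = e^(8.2331) = 3763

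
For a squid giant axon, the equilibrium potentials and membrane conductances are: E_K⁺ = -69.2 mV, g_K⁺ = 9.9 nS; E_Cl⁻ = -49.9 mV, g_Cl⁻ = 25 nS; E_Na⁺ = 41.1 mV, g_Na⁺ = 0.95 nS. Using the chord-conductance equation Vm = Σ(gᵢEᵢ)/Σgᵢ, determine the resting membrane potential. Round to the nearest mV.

Σ gᵢEᵢ = 9.9·(-69.2) + 25·(-49.9) + 0.95·(41.1) = -1893.54
Σ gᵢ = 9.9 + 25 + 0.95 = 35.85
Vm = -1893.54 / 35.85 = -52.82 mV

-53 mV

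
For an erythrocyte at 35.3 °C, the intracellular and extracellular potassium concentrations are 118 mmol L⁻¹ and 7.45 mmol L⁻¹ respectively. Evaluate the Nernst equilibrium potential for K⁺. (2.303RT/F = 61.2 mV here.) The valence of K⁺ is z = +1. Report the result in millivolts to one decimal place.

E = (61.2/z) · log₁₀([K⁺]_out/[K⁺]_in) with z = +1.
= (61.2/1) · log₁₀(7.45/118) = 61.20 · log₁₀(0.06314)
= 61.20 · (-1.1997) = -73.42 mV

-73.4 mV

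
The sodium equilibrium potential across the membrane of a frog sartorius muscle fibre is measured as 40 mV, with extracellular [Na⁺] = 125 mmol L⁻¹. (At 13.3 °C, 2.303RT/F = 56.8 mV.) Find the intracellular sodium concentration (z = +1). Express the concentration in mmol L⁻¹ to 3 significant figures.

Nernst: E = (56.8/1) · log₁₀([out]/[in]), so log₁₀([out]/[in]) = 40.0 × 1 / 56.8 = 0.7042.
[out]/[in] = 10^(0.7042) = 5.061.
[in] = 125 / 5.061 = 24.7 mmol L⁻¹.

24.7 mmol L⁻¹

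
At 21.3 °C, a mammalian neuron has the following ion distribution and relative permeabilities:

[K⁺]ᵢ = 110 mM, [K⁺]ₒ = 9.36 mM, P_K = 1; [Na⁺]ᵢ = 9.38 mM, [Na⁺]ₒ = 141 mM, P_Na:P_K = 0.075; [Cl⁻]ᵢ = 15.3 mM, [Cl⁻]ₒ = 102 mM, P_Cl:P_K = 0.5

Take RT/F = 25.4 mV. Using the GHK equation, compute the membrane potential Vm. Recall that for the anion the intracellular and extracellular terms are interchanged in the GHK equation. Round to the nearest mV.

-45 mV

Vm = 25.4 · ln[(Σ P·[cation]ₒ + Σ P·[anion]ᵢ) / (Σ P·[cation]ᵢ + Σ P·[anion]ₒ)]
Numerator = 1×9.36 + 0.075×141 + 0.5×15.3 = 27.59
Denominator = 1×110 + 0.075×9.38 + 0.5×102 = 161.7
Vm = 25.4 · ln(0.17059) = 25.4 × (-1.7685) = -44.92 mV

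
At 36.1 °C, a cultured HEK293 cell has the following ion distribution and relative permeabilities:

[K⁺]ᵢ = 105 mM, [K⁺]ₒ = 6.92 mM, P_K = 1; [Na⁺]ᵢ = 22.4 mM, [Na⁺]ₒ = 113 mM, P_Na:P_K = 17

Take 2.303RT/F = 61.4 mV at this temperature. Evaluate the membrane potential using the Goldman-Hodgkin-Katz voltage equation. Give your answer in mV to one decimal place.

Vm = 61.4 · log₁₀[(Σ P·[cation]ₒ + Σ P·[anion]ᵢ) / (Σ P·[cation]ᵢ + Σ P·[anion]ₒ)]
Numerator = 1×6.92 + 17×113 = 1928
Denominator = 1×105 + 17×22.4 = 485.8
Vm = 61.4 · log₁₀(3.9685) = 61.4 × (0.5986) = 36.76 mV

36.8 mV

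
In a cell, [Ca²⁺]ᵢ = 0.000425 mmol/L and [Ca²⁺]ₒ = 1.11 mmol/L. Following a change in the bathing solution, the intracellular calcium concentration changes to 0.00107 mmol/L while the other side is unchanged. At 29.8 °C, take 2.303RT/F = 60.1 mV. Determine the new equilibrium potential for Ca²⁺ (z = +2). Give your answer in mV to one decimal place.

After the shift: [Ca²⁺]_out = 1.11, [Ca²⁺]_in = 0.00107 mmol/L.
E_new = (60.1/2)·log₁₀(1.11/0.00107) = 30.05 · (3.0159) = 90.63 mV

90.6 mV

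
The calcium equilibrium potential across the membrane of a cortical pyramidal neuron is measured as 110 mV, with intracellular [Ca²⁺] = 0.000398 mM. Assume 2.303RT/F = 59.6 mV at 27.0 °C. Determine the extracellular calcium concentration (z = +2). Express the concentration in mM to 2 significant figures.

2.0 mM

Nernst: E = (59.6/2) · log₁₀([out]/[in]), so log₁₀([out]/[in]) = 110.0 × 2 / 59.6 = 3.6913.
[out]/[in] = 10^(3.6913) = 4912.
[out] = 4912 × 0.000398 = 1.955 mM.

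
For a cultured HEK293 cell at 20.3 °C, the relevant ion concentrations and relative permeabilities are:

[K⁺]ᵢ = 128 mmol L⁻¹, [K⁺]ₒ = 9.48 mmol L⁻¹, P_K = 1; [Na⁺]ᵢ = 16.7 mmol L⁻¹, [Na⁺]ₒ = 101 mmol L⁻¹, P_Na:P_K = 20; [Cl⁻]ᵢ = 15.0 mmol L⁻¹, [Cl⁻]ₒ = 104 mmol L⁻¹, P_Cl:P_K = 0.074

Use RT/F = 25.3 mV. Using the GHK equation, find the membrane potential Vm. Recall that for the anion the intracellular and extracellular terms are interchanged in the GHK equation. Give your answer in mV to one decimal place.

Vm = 25.3 · ln[(Σ P·[cation]ₒ + Σ P·[anion]ᵢ) / (Σ P·[cation]ᵢ + Σ P·[anion]ₒ)]
Numerator = 1×9.48 + 20×101 + 0.074×15.0 = 2031
Denominator = 1×128 + 20×16.7 + 0.074×104 = 469.7
Vm = 25.3 · ln(4.3232) = 25.3 × (1.4640) = 37.04 mV

37.0 mV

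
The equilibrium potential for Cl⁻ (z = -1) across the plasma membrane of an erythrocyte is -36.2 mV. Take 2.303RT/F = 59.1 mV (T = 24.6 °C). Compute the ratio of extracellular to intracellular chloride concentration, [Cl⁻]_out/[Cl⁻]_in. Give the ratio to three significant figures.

4.10

log₁₀([out]/[in]) = E·z/(59.1) = -36.2 × -1 / 59.1 = 0.6125
[out]/[in] = 10^(0.6125) = 4.098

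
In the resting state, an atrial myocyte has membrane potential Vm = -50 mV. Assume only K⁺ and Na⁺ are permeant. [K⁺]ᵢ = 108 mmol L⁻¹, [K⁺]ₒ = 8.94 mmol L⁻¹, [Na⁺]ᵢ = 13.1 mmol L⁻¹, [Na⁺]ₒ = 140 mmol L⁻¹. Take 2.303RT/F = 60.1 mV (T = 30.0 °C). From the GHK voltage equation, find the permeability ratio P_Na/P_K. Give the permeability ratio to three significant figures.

Let α = P_Na/P_K. GHK: Vm = 60.1·log₁₀[(Kₒ + α·Naₒ)/(Kᵢ + α·Naᵢ)].
10^(Vm/60.1) = 10^(-50.0/60.1) = 0.14725
So 0.14725·(Kᵢ + α·Naᵢ) = Kₒ + α·Naₒ → α = (0.14725·108.0 − 8.94) / (140.0 − 0.14725·13.1)
α = (15.9 − 8.94) / (140.0 − 1.929) = 6.963/138.1 = 0.05043

0.0504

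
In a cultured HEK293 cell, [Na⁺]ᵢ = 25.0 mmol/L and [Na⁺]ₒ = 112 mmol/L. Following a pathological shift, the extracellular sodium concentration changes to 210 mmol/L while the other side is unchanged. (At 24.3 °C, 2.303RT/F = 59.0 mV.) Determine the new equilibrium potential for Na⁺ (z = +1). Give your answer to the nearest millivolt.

55 mV

After the shift: [Na⁺]_out = 210, [Na⁺]_in = 25.0 mmol/L.
E_new = (59.0/1)·log₁₀(210/25.0) = 59.00 · (0.9243) = 54.53 mV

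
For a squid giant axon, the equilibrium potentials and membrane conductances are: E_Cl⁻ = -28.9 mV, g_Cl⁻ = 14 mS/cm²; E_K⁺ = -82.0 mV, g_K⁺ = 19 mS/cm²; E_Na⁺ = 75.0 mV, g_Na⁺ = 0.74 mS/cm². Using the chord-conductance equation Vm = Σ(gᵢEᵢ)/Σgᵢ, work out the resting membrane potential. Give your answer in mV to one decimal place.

Σ gᵢEᵢ = 14·(-28.9) + 19·(-82.0) + 0.74·(75.0) = -1907.10
Σ gᵢ = 14 + 19 + 0.74 = 33.74
Vm = -1907.10 / 33.74 = -56.52 mV

-56.5 mV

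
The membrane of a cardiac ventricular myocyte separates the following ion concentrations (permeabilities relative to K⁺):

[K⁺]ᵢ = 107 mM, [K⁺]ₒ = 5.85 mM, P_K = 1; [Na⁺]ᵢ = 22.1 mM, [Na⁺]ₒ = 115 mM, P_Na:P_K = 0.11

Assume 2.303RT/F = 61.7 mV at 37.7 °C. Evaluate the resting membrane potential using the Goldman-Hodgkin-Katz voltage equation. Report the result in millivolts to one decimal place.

Vm = 61.7 · log₁₀[(Σ P·[cation]ₒ + Σ P·[anion]ᵢ) / (Σ P·[cation]ᵢ + Σ P·[anion]ₒ)]
Numerator = 1×5.85 + 0.11×115 = 18.5
Denominator = 1×107 + 0.11×22.1 = 109.4
Vm = 61.7 · log₁₀(0.16906) = 61.7 × (-0.7720) = -47.63 mV

-47.6 mV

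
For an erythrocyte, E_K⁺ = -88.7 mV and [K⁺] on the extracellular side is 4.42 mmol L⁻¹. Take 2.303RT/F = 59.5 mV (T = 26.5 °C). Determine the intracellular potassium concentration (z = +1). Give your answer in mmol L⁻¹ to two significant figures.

Nernst: E = (59.5/1) · log₁₀([out]/[in]), so log₁₀([out]/[in]) = -88.7 × 1 / 59.5 = -1.4908.
[out]/[in] = 10^(-1.4908) = 0.0323.
[in] = 4.42 / 0.0323 = 136.8 mmol L⁻¹.

140 mmol L⁻¹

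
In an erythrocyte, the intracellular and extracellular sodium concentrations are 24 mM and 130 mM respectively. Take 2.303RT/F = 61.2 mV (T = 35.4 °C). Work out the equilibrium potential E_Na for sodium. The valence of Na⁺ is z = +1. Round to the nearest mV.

E = (61.2/z) · log₁₀([Na⁺]_out/[Na⁺]_in) with z = +1.
= (61.2/1) · log₁₀(130/24) = 61.20 · log₁₀(5.417)
= 61.20 · (0.7337) = 44.90 mV

45 mV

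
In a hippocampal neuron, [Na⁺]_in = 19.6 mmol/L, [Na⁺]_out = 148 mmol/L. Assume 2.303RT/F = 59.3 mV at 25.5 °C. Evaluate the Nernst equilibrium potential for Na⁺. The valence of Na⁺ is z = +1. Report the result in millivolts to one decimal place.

52.1 mV

E = (59.3/z) · log₁₀([Na⁺]_out/[Na⁺]_in) with z = +1.
= (59.3/1) · log₁₀(148/19.6) = 59.30 · log₁₀(7.551)
= 59.30 · (0.8780) = 52.07 mV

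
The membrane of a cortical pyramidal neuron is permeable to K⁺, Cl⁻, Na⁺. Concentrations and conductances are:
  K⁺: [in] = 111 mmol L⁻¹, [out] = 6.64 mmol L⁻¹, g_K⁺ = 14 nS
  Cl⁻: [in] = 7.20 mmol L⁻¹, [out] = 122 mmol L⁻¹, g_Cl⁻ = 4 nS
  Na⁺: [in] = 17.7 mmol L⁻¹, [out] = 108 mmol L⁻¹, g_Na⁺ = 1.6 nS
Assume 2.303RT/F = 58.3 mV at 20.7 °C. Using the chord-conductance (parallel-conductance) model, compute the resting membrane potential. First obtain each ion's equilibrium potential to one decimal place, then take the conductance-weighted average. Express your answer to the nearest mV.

-62 mV

E_K⁺ = (58.3/1)·log₁₀(6.64/111) = -71.3 mV
E_Cl⁻ = (58.3/-1)·log₁₀(122/7.20) = -71.7 mV
E_Na⁺ = (58.3/1)·log₁₀(108/17.7) = 45.8 mV
Vm = (Σ gᵢEᵢ)/(Σ gᵢ) = (14·-71.3 + 4·-71.7 + 1.6·45.8) / (14 + 4 + 1.6)
= -1211.72 / 19.6 = -61.82 mV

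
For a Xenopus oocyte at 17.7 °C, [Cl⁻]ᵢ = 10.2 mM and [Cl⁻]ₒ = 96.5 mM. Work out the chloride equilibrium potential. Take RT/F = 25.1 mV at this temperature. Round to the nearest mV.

E = (25.1/z) · ln([Cl⁻]_out/[Cl⁻]_in) with z = -1.
For an anion, dividing by z = -1 reverses the sign.
= (25.1/-1) · ln(96.5/10.2) = -25.10 · ln(9.461)
= -25.10 · (2.2472) = -56.40 mV

-56 mV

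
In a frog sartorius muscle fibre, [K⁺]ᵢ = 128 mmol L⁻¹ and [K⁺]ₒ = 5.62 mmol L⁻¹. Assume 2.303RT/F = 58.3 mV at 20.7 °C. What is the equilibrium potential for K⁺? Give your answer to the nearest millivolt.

-79 mV

E = (58.3/z) · log₁₀([K⁺]_out/[K⁺]_in) with z = +1.
= (58.3/1) · log₁₀(5.62/128) = 58.30 · log₁₀(0.04391)
= 58.30 · (-1.3575) = -79.14 mV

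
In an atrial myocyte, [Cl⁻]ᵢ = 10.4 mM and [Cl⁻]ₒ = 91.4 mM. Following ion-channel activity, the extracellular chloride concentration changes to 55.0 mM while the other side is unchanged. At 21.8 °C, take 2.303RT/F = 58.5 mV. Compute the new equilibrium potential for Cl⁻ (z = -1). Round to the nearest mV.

After the shift: [Cl⁻]_out = 55.0, [Cl⁻]_in = 10.4 mM.
E_new = (58.5/-1)·log₁₀(55.0/10.4) = -58.50 · (0.7233) = -42.31 mV

-42 mV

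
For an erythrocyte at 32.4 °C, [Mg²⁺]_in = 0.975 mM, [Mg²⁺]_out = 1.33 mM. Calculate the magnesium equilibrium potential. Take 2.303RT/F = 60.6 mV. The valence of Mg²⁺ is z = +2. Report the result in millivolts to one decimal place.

4.1 mV

E = (60.6/z) · log₁₀([Mg²⁺]_out/[Mg²⁺]_in) with z = +2.
= (60.6/2) · log₁₀(1.33/0.975) = 30.30 · log₁₀(1.364)
= 30.30 · (0.1348) = 4.09 mV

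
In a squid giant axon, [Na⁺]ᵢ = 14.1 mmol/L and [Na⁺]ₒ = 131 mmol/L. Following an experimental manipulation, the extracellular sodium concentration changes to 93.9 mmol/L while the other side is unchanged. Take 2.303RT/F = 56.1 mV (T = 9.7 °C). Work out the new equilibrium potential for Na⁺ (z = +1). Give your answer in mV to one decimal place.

46.2 mV

After the shift: [Na⁺]_out = 93.9, [Na⁺]_in = 14.1 mmol/L.
E_new = (56.1/1)·log₁₀(93.9/14.1) = 56.10 · (0.8234) = 46.20 mV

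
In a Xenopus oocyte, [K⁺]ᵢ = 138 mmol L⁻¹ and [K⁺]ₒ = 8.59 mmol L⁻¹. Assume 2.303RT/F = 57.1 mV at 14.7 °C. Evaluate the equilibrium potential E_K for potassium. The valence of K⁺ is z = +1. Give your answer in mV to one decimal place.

-68.9 mV

E = (57.1/z) · log₁₀([K⁺]_out/[K⁺]_in) with z = +1.
= (57.1/1) · log₁₀(8.59/138) = 57.10 · log₁₀(0.06225)
= 57.10 · (-1.2059) = -68.86 mV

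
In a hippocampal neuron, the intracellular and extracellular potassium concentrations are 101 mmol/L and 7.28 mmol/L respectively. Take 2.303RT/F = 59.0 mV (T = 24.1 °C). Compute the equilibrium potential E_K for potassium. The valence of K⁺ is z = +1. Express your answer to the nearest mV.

-67 mV

E = (59.0/z) · log₁₀([K⁺]_out/[K⁺]_in) with z = +1.
= (59.0/1) · log₁₀(7.28/101) = 59.00 · log₁₀(0.07208)
= 59.00 · (-1.1422) = -67.39 mV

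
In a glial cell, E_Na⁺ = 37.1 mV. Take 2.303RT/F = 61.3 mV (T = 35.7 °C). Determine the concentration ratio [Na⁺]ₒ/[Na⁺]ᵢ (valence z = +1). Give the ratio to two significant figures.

4.0

log₁₀([out]/[in]) = E·z/(61.3) = 37.1 × 1 / 61.3 = 0.6052
[out]/[in] = 10^(0.6052) = 4.029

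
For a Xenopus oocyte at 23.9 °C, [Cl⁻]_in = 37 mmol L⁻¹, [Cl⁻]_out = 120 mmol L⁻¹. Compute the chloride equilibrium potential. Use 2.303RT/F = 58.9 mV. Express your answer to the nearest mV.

-30 mV

E = (58.9/z) · log₁₀([Cl⁻]_out/[Cl⁻]_in) with z = -1.
For an anion, dividing by z = -1 reverses the sign.
= (58.9/-1) · log₁₀(120/37) = -58.90 · log₁₀(3.243)
= -58.90 · (0.5110) = -30.10 mV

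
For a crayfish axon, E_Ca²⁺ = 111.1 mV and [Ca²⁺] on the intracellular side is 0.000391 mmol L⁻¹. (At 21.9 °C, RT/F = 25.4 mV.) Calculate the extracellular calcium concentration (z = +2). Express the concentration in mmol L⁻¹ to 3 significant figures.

2.46 mmol L⁻¹

Nernst: E = (25.4/2) · ln([out]/[in]), so ln([out]/[in]) = 111.1 × 2 / 25.4 = 8.7480.
[out]/[in] = e^(8.7480) = 6298.
[out] = 6298 × 0.000391 = 2.463 mmol L⁻¹.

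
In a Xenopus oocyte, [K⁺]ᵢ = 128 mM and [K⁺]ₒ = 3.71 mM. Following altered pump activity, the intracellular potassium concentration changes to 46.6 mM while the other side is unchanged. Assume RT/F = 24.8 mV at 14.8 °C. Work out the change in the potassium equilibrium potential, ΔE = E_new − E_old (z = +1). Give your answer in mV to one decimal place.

E_old = (24.8/1)·ln(3.71/128) = -87.82 mV
E_new = (24.8/1)·ln(3.71/46.6) = -62.76 mV
ΔE = -62.76 − (-87.82) = 25.06 mV

25.1 mV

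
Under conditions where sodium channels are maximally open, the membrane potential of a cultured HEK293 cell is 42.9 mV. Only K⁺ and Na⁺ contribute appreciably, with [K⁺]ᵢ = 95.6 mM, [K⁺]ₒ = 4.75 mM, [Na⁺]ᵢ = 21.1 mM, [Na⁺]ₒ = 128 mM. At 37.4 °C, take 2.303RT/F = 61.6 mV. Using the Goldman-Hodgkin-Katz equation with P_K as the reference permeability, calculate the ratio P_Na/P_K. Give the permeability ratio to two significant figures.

Let α = P_Na/P_K. GHK: Vm = 61.6·log₁₀[(Kₒ + α·Naₒ)/(Kᵢ + α·Naᵢ)].
10^(Vm/61.6) = 10^(42.9/61.6) = 4.9708
So 4.9708·(Kᵢ + α·Naᵢ) = Kₒ + α·Naₒ → α = (4.9708·95.6 − 4.75) / (128.0 − 4.9708·21.1)
α = (475.2 − 4.75) / (128.0 − 104.9) = 470.5/23.12 = 20.35

20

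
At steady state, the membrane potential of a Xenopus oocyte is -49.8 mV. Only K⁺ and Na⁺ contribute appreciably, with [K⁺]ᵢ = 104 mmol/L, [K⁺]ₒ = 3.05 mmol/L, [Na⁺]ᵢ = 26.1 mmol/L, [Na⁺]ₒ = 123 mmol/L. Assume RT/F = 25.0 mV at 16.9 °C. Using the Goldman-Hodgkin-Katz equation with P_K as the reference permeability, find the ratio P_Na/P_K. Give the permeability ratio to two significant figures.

0.093

Let α = P_Na/P_K. GHK: Vm = 25.0·ln[(Kₒ + α·Naₒ)/(Kᵢ + α·Naᵢ)].
e^(Vm/25.0) = e^(-49.8/25.0) = 0.13642
So 0.13642·(Kᵢ + α·Naᵢ) = Kₒ + α·Naₒ → α = (0.13642·104.0 − 3.05) / (123.0 − 0.13642·26.1)
α = (14.19 − 3.05) / (123.0 − 3.561) = 11.14/119.4 = 0.09325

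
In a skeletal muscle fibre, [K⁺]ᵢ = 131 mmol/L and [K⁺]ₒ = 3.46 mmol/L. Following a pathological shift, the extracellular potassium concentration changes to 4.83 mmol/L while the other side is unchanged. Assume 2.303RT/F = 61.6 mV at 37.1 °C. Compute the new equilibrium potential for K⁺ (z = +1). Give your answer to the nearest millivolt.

After the shift: [K⁺]_out = 4.83, [K⁺]_in = 131 mmol/L.
E_new = (61.6/1)·log₁₀(4.83/131) = 61.60 · (-1.4333) = -88.29 mV

-88 mV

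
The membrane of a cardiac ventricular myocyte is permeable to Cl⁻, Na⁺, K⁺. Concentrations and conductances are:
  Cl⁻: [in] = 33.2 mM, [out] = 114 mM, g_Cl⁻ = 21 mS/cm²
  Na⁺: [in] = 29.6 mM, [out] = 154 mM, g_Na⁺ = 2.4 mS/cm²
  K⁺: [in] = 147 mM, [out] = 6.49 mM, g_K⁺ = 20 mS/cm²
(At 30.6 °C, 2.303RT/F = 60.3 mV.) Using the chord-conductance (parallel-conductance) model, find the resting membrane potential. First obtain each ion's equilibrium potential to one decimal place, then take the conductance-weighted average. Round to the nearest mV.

E_Cl⁻ = (60.3/-1)·log₁₀(114/33.2) = -32.3 mV
E_Na⁺ = (60.3/1)·log₁₀(154/29.6) = 43.2 mV
E_K⁺ = (60.3/1)·log₁₀(6.49/147) = -81.7 mV
Vm = (Σ gᵢEᵢ)/(Σ gᵢ) = (21·-32.3 + 2.4·43.2 + 20·-81.7) / (21 + 2.4 + 20)
= -2208.62 / 43.4 = -50.89 mV

-51 mV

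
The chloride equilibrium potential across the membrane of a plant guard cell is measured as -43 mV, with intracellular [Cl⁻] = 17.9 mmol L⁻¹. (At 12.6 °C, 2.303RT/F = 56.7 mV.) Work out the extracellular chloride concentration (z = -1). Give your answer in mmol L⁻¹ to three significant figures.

103 mmol L⁻¹

Nernst: E = (56.7/-1) · log₁₀([out]/[in]), so log₁₀([out]/[in]) = -43.0 × -1 / 56.7 = 0.7584.
[out]/[in] = 10^(0.7584) = 5.733.
[out] = 5.733 × 17.9 = 102.6 mmol L⁻¹.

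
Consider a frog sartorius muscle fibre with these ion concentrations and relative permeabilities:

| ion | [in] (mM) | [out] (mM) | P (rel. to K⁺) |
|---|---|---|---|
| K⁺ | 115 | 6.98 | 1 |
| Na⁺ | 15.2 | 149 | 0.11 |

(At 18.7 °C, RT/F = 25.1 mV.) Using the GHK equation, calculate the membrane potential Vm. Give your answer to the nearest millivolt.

-40 mV

Vm = 25.1 · ln[(Σ P·[cation]ₒ + Σ P·[anion]ᵢ) / (Σ P·[cation]ᵢ + Σ P·[anion]ₒ)]
Numerator = 1×6.98 + 0.11×149 = 23.37
Denominator = 1×115 + 0.11×15.2 = 116.7
Vm = 25.1 · ln(0.20031) = 25.1 × (-1.6079) = -40.36 mV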